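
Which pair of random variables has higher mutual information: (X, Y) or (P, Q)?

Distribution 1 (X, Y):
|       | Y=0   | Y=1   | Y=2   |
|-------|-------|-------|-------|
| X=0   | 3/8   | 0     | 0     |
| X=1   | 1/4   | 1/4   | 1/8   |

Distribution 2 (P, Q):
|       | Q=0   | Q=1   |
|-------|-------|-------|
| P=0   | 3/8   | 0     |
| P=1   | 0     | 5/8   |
Distribution 1 (X, Y):
Marginal P(X) (row sums):
  P(X=0) = 3/8 + 0 + 0 = 3/8
  P(X=1) = 1/4 + 1/4 + 1/8 = 5/8
Marginal P(Y) (column sums):
  P(Y=0) = 3/8 + 1/4 = 5/8
  P(Y=1) = 0 + 1/4 = 1/4
  P(Y=2) = 0 + 1/8 = 1/8

H(X) = -[(3/8)·log₂(3/8) + (5/8)·log₂(5/8)]
  = 0.5306 + 0.4238
  = 0.9544 bits
H(Y) = -[(5/8)·log₂(5/8) + (1/4)·log₂(1/4) + (1/8)·log₂(1/8)]
  = 0.4238 + 0.5000 + 0.3750
  = 1.2988 bits
H(X,Y) = -[(3/8)·log₂(3/8) + (1/4)·log₂(1/4) + (1/4)·log₂(1/4) + (1/8)·log₂(1/8)]
  = 0.5306 + 0.5000 + 0.5000 + 0.3750
  = 1.9056 bits

I(X;Y) = H(X) + H(Y) - H(X,Y)
  = 0.9544 + 1.2988 - 1.9056
  = 0.3476 bits

Distribution 2 (P, Q):
Marginal P(P) (row sums):
  P(P=0) = 3/8 + 0 = 3/8
  P(P=1) = 0 + 5/8 = 5/8
Marginal P(Q) (column sums):
  P(Q=0) = 3/8 + 0 = 3/8
  P(Q=1) = 0 + 5/8 = 5/8

H(P) = -[(3/8)·log₂(3/8) + (5/8)·log₂(5/8)]
  = 0.5306 + 0.4238
  = 0.9544 bits
H(Q) = -[(3/8)·log₂(3/8) + (5/8)·log₂(5/8)]
  = 0.5306 + 0.4238
  = 0.9544 bits
H(P,Q) = -[(3/8)·log₂(3/8) + (5/8)·log₂(5/8)]
  = 0.5306 + 0.4238
  = 0.9544 bits

I(P;Q) = H(P) + H(Q) - H(P,Q)
  = 0.9544 + 0.9544 - 0.9544
  = 0.9544 bits

I(P;Q) = 0.9544 bits > I(X;Y) = 0.3476 bits, so (P, Q) has the higher mutual information (stronger dependence).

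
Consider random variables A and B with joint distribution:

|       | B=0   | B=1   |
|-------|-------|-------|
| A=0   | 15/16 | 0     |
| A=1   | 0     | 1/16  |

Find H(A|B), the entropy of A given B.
Marginal P(B) (column sums):
  P(B=0) = 15/16 + 0 = 15/16
  P(B=1) = 0 + 1/16 = 1/16

H(A|B) = -Σ P(A,B)·log₂ P(A|B), where P(A|B) = P(A,B) / P(B)
  (cells with P(A,B) = 0 contribute 0)
  (A=0,B=0): P(A|B) = (15/16)/(15/16) = 1;  -(15/16)·log₂(1) = 0.0000
  (A=1,B=1): P(A|B) = (1/16)/(1/16) = 1;  -(1/16)·log₂(1) = 0.0000
H(A|B) = 0.0000 + 0.0000
  = 0.0000 bits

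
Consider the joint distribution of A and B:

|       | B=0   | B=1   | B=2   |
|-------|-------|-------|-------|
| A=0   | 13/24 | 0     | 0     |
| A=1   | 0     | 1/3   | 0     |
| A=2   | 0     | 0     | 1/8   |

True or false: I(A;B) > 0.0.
Marginal P(A) (row sums):
  P(A=0) = 13/24 + 0 + 0 = 13/24
  P(A=1) = 0 + 1/3 + 0 = 1/3
  P(A=2) = 0 + 0 + 1/8 = 1/8
Marginal P(B) (column sums):
  P(B=0) = 13/24 + 0 + 0 = 13/24
  P(B=1) = 0 + 1/3 + 0 = 1/3
  P(B=2) = 0 + 0 + 1/8 = 1/8

H(A) = -[(13/24)·log₂(13/24) + (1/3)·log₂(1/3) + (1/8)·log₂(1/8)]
  = 0.4791 + 0.5283 + 0.3750
  = 1.3824 bits
H(B) = -[(13/24)·log₂(13/24) + (1/3)·log₂(1/3) + (1/8)·log₂(1/8)]
  = 0.4791 + 0.5283 + 0.3750
  = 1.3824 bits
H(A,B) = -[(13/24)·log₂(13/24) + (1/3)·log₂(1/3) + (1/8)·log₂(1/8)]
  = 0.4791 + 0.5283 + 0.3750
  = 1.3824 bits

I(A;B) = H(A) + H(B) - H(A,B)
  = 1.3824 + 1.3824 - 1.3824
  = 1.3824 bits

True. I(A;B) = 1.3824 bits, which is > 0.0 bits.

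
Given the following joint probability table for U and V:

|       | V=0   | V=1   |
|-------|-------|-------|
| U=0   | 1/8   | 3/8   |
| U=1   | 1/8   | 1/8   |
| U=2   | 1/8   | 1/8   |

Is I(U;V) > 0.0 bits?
Marginal P(U) (row sums):
  P(U=0) = 1/8 + 3/8 = 1/2
  P(U=1) = 1/8 + 1/8 = 1/4
  P(U=2) = 1/8 + 1/8 = 1/4
Marginal P(V) (column sums):
  P(V=0) = 1/8 + 1/8 + 1/8 = 3/8
  P(V=1) = 3/8 + 1/8 + 1/8 = 5/8

H(U) = -[(1/2)·log₂(1/2) + (1/4)·log₂(1/4) + (1/4)·log₂(1/4)]
  = 0.5000 + 0.5000 + 0.5000
  = 1.5000 bits
H(V) = -[(3/8)·log₂(3/8) + (5/8)·log₂(5/8)]
  = 0.5306 + 0.4238
  = 0.9544 bits
H(U,V) = -[(1/8)·log₂(1/8) + (3/8)·log₂(3/8) + (1/8)·log₂(1/8) + (1/8)·log₂(1/8) + (1/8)·log₂(1/8) + (1/8)·log₂(1/8)]
  = 0.3750 + 0.5306 + 0.3750 + 0.3750 + 0.3750 + 0.3750
  = 2.4056 bits

I(U;V) = H(U) + H(V) - H(U,V)
  = 1.5000 + 0.9544 - 2.4056
  = 0.0488 bits

Yes. I(U;V) = 0.0488 bits, which is > 0.0 bits.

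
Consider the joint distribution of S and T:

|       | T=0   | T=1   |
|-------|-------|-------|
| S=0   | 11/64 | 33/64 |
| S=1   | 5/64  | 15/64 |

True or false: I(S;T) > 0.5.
Marginal P(S) (row sums):
  P(S=0) = 11/64 + 33/64 = 11/16
  P(S=1) = 5/64 + 15/64 = 5/16
Marginal P(T) (column sums):
  P(T=0) = 11/64 + 5/64 = 1/4
  P(T=1) = 33/64 + 15/64 = 3/4

H(S) = -[(11/16)·log₂(11/16) + (5/16)·log₂(5/16)]
  = 0.3716 + 0.5244
  = 0.8960 bits
H(T) = -[(1/4)·log₂(1/4) + (3/4)·log₂(3/4)]
  = 0.5000 + 0.3113
  = 0.8113 bits
H(S,T) = -[(11/64)·log₂(11/64) + (33/64)·log₂(33/64) + (5/64)·log₂(5/64) + (15/64)·log₂(15/64)]
  = 0.4367 + 0.4927 + 0.2873 + 0.4906
  = 1.7073 bits

I(S;T) = H(S) + H(T) - H(S,T)
  = 0.8960 + 0.8113 - 1.7073
  = 0.0000 bits

False. I(S;T) = 0.0000 bits, which is ≤ 0.5 bits.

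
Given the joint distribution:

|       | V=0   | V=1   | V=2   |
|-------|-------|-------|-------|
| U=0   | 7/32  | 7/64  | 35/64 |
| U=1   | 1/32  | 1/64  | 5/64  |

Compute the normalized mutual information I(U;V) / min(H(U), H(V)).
Marginal P(U) (row sums):
  P(U=0) = 7/32 + 7/64 + 35/64 = 7/8
  P(U=1) = 1/32 + 1/64 + 5/64 = 1/8
Marginal P(V) (column sums):
  P(V=0) = 7/32 + 1/32 = 1/4
  P(V=1) = 7/64 + 1/64 = 1/8
  P(V=2) = 35/64 + 5/64 = 5/8

H(U) = -[(7/8)·log₂(7/8) + (1/8)·log₂(1/8)]
  = 0.1686 + 0.3750
  = 0.5436 bits
H(V) = -[(1/4)·log₂(1/4) + (1/8)·log₂(1/8) + (5/8)·log₂(5/8)]
  = 0.5000 + 0.3750 + 0.4238
  = 1.2988 bits
H(U,V) = -[(7/32)·log₂(7/32) + (7/64)·log₂(7/64) + (35/64)·log₂(35/64) + (1/32)·log₂(1/32) + (1/64)·log₂(1/64) + (5/64)·log₂(5/64)]
  = 0.4796 + 0.3492 + 0.4762 + 0.1563 + 0.0938 + 0.2873
  = 1.8424 bits

I(U;V) = H(U) + H(V) - H(U,V)
  = 0.5436 + 1.2988 - 1.8424
  = 0.0000 bits

min(H(U), H(V)) = min(0.5436, 1.2988) = 0.5436 bits
Normalized MI = 0.0000 / 0.5436 = 0.0000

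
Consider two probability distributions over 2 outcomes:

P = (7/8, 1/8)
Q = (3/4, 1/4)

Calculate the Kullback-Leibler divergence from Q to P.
D(P||Q) = Σ P(i) log₂(P(i)/Q(i))
  i=0: (7/8) × log₂((7/8)/(3/4)) = (7/8) × log₂(7/6) = 0.1946
  i=1: (1/8) × log₂((1/8)/(1/4)) = (1/8) × log₂(1/2) = -0.1250
D(P||Q) = 0.1946 - 0.1250
  = 0.0696 bits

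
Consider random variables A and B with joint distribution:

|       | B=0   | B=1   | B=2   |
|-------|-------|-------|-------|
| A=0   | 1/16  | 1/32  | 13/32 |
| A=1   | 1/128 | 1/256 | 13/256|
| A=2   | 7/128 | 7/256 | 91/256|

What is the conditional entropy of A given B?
Marginal P(B) (column sums):
  P(B=0) = 1/16 + 1/128 + 7/128 = 1/8
  P(B=1) = 1/32 + 1/256 + 7/256 = 1/16
  P(B=2) = 13/32 + 13/256 + 91/256 = 13/16

H(A|B) = -Σ P(A,B)·log₂ P(A|B), where P(A|B) = P(A,B) / P(B)
  (A=0,B=0): P(A|B) = (1/16)/(1/8) = 1/2;  -(1/16)·log₂(1/2) = 0.0625
  (A=0,B=1): P(A|B) = (1/32)/(1/16) = 1/2;  -(1/32)·log₂(1/2) = 0.0313
  (A=0,B=2): P(A|B) = (13/32)/(13/16) = 1/2;  -(13/32)·log₂(1/2) = 0.4063
  (A=1,B=0): P(A|B) = (1/128)/(1/8) = 1/16;  -(1/128)·log₂(1/16) = 0.0313
  (A=1,B=1): P(A|B) = (1/256)/(1/16) = 1/16;  -(1/256)·log₂(1/16) = 0.0156
  (A=1,B=2): P(A|B) = (13/256)/(13/16) = 1/16;  -(13/256)·log₂(1/16) = 0.2031
  (A=2,B=0): P(A|B) = (7/128)/(1/8) = 7/16;  -(7/128)·log₂(7/16) = 0.0652
  (A=2,B=1): P(A|B) = (7/256)/(1/16) = 7/16;  -(7/256)·log₂(7/16) = 0.0326
  (A=2,B=2): P(A|B) = (91/256)/(13/16) = 7/16;  -(91/256)·log₂(7/16) = 0.4239
H(A|B) = 0.0625 + 0.0313 + 0.4063 + 0.0313 + 0.0156 + 0.2031 + 0.0652 + 0.0326 + 0.4239
  = 1.2718 bits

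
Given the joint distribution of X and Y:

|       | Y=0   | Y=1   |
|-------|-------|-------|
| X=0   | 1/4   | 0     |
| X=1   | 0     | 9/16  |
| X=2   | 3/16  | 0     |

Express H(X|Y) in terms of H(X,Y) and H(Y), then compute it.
H(X|Y) = H(X,Y) - H(Y)

Marginal P(Y) (column sums):
  P(Y=0) = 1/4 + 0 + 3/16 = 7/16
  P(Y=1) = 0 + 9/16 + 0 = 9/16

H(X,Y) = -[(1/4)·log₂(1/4) + (9/16)·log₂(9/16) + (3/16)·log₂(3/16)]
  = 0.5000 + 0.4669 + 0.4528
  = 1.4197 bits
H(Y) = -[(7/16)·log₂(7/16) + (9/16)·log₂(9/16)]
  = 0.5218 + 0.4669
  = 0.9887 bits

H(X|Y) = 1.4197 - 0.9887 = 0.4310 bits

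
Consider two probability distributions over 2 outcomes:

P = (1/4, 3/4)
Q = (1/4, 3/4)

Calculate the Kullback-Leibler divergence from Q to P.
D(P||Q) = Σ P(i) log₂(P(i)/Q(i))
  i=0: (1/4) × log₂((1/4)/(1/4)) = (1/4) × log₂(1) = 0.0000
  i=1: (3/4) × log₂((3/4)/(3/4)) = (3/4) × log₂(1) = 0.0000
D(P||Q) = 0.0000 + 0.0000
  = 0.0000 bits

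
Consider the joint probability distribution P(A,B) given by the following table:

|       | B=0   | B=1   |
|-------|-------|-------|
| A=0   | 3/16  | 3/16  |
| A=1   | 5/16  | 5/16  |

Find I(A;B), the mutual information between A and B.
Marginal P(A) (row sums):
  P(A=0) = 3/16 + 3/16 = 3/8
  P(A=1) = 5/16 + 5/16 = 5/8
Marginal P(B) (column sums):
  P(B=0) = 3/16 + 5/16 = 1/2
  P(B=1) = 3/16 + 5/16 = 1/2

H(A) = -[(3/8)·log₂(3/8) + (5/8)·log₂(5/8)]
  = 0.5306 + 0.4238
  = 0.9544 bits
H(B) = -[(1/2)·log₂(1/2) + (1/2)·log₂(1/2)]
  = 0.5000 + 0.5000
  = 1.0000 bits
H(A,B) = -[(3/16)·log₂(3/16) + (3/16)·log₂(3/16) + (5/16)·log₂(5/16) + (5/16)·log₂(5/16)]
  = 0.4528 + 0.4528 + 0.5244 + 0.5244
  = 1.9544 bits

I(A;B) = H(A) + H(B) - H(A,B)
  = 0.9544 + 1.0000 - 1.9544
  = 0.0000 bits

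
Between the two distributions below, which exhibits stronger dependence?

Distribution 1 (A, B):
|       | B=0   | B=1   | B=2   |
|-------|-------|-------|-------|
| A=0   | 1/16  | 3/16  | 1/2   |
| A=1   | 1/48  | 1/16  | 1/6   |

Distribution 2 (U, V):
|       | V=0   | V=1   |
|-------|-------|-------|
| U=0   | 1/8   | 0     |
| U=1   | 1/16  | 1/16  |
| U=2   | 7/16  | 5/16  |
Distribution 1 (A, B):
Marginal P(A) (row sums):
  P(A=0) = 1/16 + 3/16 + 1/2 = 3/4
  P(A=1) = 1/48 + 1/16 + 1/6 = 1/4
Marginal P(B) (column sums):
  P(B=0) = 1/16 + 1/48 = 1/12
  P(B=1) = 3/16 + 1/16 = 1/4
  P(B=2) = 1/2 + 1/6 = 2/3

H(A) = -[(3/4)·log₂(3/4) + (1/4)·log₂(1/4)]
  = 0.3113 + 0.5000
  = 0.8113 bits
H(B) = -[(1/12)·log₂(1/12) + (1/4)·log₂(1/4) + (2/3)·log₂(2/3)]
  = 0.2987 + 0.5000 + 0.3900
  = 1.1887 bits
H(A,B) = -[(1/16)·log₂(1/16) + (3/16)·log₂(3/16) + (1/2)·log₂(1/2) + (1/48)·log₂(1/48) + (1/16)·log₂(1/16) + (1/6)·log₂(1/6)]
  = 0.2500 + 0.4528 + 0.5000 + 0.1164 + 0.2500 + 0.4308
  = 2.0000 bits

I(A;B) = H(A) + H(B) - H(A,B)
  = 0.8113 + 1.1887 - 2.0000
  = 0.0000 bits

Distribution 2 (U, V):
Marginal P(U) (row sums):
  P(U=0) = 1/8 + 0 = 1/8
  P(U=1) = 1/16 + 1/16 = 1/8
  P(U=2) = 7/16 + 5/16 = 3/4
Marginal P(V) (column sums):
  P(V=0) = 1/8 + 1/16 + 7/16 = 5/8
  P(V=1) = 0 + 1/16 + 5/16 = 3/8

H(U) = -[(1/8)·log₂(1/8) + (1/8)·log₂(1/8) + (3/4)·log₂(3/4)]
  = 0.3750 + 0.3750 + 0.3113
  = 1.0613 bits
H(V) = -[(5/8)·log₂(5/8) + (3/8)·log₂(3/8)]
  = 0.4238 + 0.5306
  = 0.9544 bits
H(U,V) = -[(1/8)·log₂(1/8) + (1/16)·log₂(1/16) + (1/16)·log₂(1/16) + (7/16)·log₂(7/16) + (5/16)·log₂(5/16)]
  = 0.3750 + 0.2500 + 0.2500 + 0.5218 + 0.5244
  = 1.9212 bits

I(U;V) = H(U) + H(V) - H(U,V)
  = 1.0613 + 0.9544 - 1.9212
  = 0.0945 bits

I(U;V) = 0.0945 bits > I(A;B) = 0.0000 bits, so (U, V) has the higher mutual information (stronger dependence).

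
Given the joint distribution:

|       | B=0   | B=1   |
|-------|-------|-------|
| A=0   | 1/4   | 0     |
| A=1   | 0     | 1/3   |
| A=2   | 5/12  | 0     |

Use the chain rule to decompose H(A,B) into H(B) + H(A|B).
By the chain rule: H(A,B) = H(B) + H(A|B)

Marginal P(B) (column sums):
  P(B=0) = 1/4 + 0 + 5/12 = 2/3
  P(B=1) = 0 + 1/3 + 0 = 1/3
H(B) = -[(2/3)·log₂(2/3) + (1/3)·log₂(1/3)]
  = 0.3900 + 0.5283
  = 0.9183 bits
H(A|B) = -Σ P(A,B)·log₂ P(A|B), where P(A|B) = P(A,B) / P(B)
  (cells with P(A,B) = 0 contribute 0)
  (A=0,B=0): P(A|B) = (1/4)/(2/3) = 3/8;  -(1/4)·log₂(3/8) = 0.3538
  (A=1,B=1): P(A|B) = (1/3)/(1/3) = 1;  -(1/3)·log₂(1) = 0.0000
  (A=2,B=0): P(A|B) = (5/12)/(2/3) = 5/8;  -(5/12)·log₂(5/8) = 0.2825
H(A|B) = 0.3538 + 0.0000 + 0.2825
  = 0.6363 bits

H(A,B) = H(B) + H(A|B) = 0.9183 + 0.6363 = 1.5546 bits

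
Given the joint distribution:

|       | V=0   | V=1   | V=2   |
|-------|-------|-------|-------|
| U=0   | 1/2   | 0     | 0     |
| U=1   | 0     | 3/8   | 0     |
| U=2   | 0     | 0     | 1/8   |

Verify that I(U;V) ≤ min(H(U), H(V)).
Marginal P(U) (row sums):
  P(U=0) = 1/2 + 0 + 0 = 1/2
  P(U=1) = 0 + 3/8 + 0 = 3/8
  P(U=2) = 0 + 0 + 1/8 = 1/8
Marginal P(V) (column sums):
  P(V=0) = 1/2 + 0 + 0 = 1/2
  P(V=1) = 0 + 3/8 + 0 = 3/8
  P(V=2) = 0 + 0 + 1/8 = 1/8

H(U) = -[(1/2)·log₂(1/2) + (3/8)·log₂(3/8) + (1/8)·log₂(1/8)]
  = 0.5000 + 0.5306 + 0.3750
  = 1.4056 bits
H(V) = -[(1/2)·log₂(1/2) + (3/8)·log₂(3/8) + (1/8)·log₂(1/8)]
  = 0.5000 + 0.5306 + 0.3750
  = 1.4056 bits
H(U,V) = -[(1/2)·log₂(1/2) + (3/8)·log₂(3/8) + (1/8)·log₂(1/8)]
  = 0.5000 + 0.5306 + 0.3750
  = 1.4056 bits

I(U;V) = H(U) + H(V) - H(U,V)
  = 1.4056 + 1.4056 - 1.4056
  = 1.4056 bits

min(H(U), H(V)) = min(1.4056, 1.4056) = 1.4056 bits
Since 1.4056 ≤ 1.4056, the bound is satisfied ✓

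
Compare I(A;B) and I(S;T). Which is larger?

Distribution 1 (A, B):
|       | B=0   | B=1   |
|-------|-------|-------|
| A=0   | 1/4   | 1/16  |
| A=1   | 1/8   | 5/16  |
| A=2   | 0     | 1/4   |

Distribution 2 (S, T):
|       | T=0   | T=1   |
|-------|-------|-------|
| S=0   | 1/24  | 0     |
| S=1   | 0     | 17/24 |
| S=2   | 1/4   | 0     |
Distribution 1 (A, B):
Marginal P(A) (row sums):
  P(A=0) = 1/4 + 1/16 = 5/16
  P(A=1) = 1/8 + 5/16 = 7/16
  P(A=2) = 0 + 1/4 = 1/4
Marginal P(B) (column sums):
  P(B=0) = 1/4 + 1/8 + 0 = 3/8
  P(B=1) = 1/16 + 5/16 + 1/4 = 5/8

H(A) = -[(5/16)·log₂(5/16) + (7/16)·log₂(7/16) + (1/4)·log₂(1/4)]
  = 0.5244 + 0.5218 + 0.5000
  = 1.5462 bits
H(B) = -[(3/8)·log₂(3/8) + (5/8)·log₂(5/8)]
  = 0.5306 + 0.4238
  = 0.9544 bits
H(A,B) = -[(1/4)·log₂(1/4) + (1/16)·log₂(1/16) + (1/8)·log₂(1/8) + (5/16)·log₂(5/16) + (1/4)·log₂(1/4)]
  = 0.5000 + 0.2500 + 0.3750 + 0.5244 + 0.5000
  = 2.1494 bits

I(A;B) = H(A) + H(B) - H(A,B)
  = 1.5462 + 0.9544 - 2.1494
  = 0.3512 bits

Distribution 2 (S, T):
Marginal P(S) (row sums):
  P(S=0) = 1/24 + 0 = 1/24
  P(S=1) = 0 + 17/24 = 17/24
  P(S=2) = 1/4 + 0 = 1/4
Marginal P(T) (column sums):
  P(T=0) = 1/24 + 0 + 1/4 = 7/24
  P(T=1) = 0 + 17/24 + 0 = 17/24

H(S) = -[(1/24)·log₂(1/24) + (17/24)·log₂(17/24) + (1/4)·log₂(1/4)]
  = 0.1910 + 0.3524 + 0.5000
  = 1.0434 bits
H(T) = -[(7/24)·log₂(7/24) + (17/24)·log₂(17/24)]
  = 0.5185 + 0.3524
  = 0.8709 bits
H(S,T) = -[(1/24)·log₂(1/24) + (17/24)·log₂(17/24) + (1/4)·log₂(1/4)]
  = 0.1910 + 0.3524 + 0.5000
  = 1.0434 bits

I(S;T) = H(S) + H(T) - H(S,T)
  = 1.0434 + 0.8709 - 1.0434
  = 0.8709 bits

I(S;T) = 0.8709 bits > I(A;B) = 0.3512 bits, so (S, T) has the higher mutual information (stronger dependence).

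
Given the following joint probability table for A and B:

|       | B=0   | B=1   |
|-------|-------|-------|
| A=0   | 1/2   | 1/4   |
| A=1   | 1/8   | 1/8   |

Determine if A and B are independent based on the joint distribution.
Marginal P(A) (row sums):
  P(A=0) = 1/2 + 1/4 = 3/4
  P(A=1) = 1/8 + 1/8 = 1/4
Marginal P(B) (column sums):
  P(B=0) = 1/2 + 1/8 = 5/8
  P(B=1) = 1/4 + 1/8 = 3/8

A and B are independent iff P(A=i,B=j) = P(A=i)·P(B=j) for every cell.
  P(A=0)·P(B=0) = 3/4 × 5/8 = 15/32, but P(A=0,B=0) = 1/2 ✗

No, A and B are not independent. Quantitatively, I(A;B) > 0:

H(A) = -[(3/4)·log₂(3/4) + (1/4)·log₂(1/4)]
  = 0.3113 + 0.5000
  = 0.8113 bits
H(B) = -[(5/8)·log₂(5/8) + (3/8)·log₂(3/8)]
  = 0.4238 + 0.5306
  = 0.9544 bits
H(A,B) = -[(1/2)·log₂(1/2) + (1/4)·log₂(1/4) + (1/8)·log₂(1/8) + (1/8)·log₂(1/8)]
  = 0.5000 + 0.5000 + 0.3750 + 0.3750
  = 1.7500 bits
I(A;B) = H(A) + H(B) - H(A,B) = 0.8113 + 0.9544 - 1.7500 = 0.0157 bits > 0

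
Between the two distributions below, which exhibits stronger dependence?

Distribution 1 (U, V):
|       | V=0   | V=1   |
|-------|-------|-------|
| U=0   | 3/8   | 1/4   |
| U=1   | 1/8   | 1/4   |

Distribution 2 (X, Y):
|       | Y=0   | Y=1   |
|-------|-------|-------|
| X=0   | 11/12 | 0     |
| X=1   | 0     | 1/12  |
Distribution 1 (U, V):
Marginal P(U) (row sums):
  P(U=0) = 3/8 + 1/4 = 5/8
  P(U=1) = 1/8 + 1/4 = 3/8
Marginal P(V) (column sums):
  P(V=0) = 3/8 + 1/8 = 1/2
  P(V=1) = 1/4 + 1/4 = 1/2

H(U) = -[(5/8)·log₂(5/8) + (3/8)·log₂(3/8)]
  = 0.4238 + 0.5306
  = 0.9544 bits
H(V) = -[(1/2)·log₂(1/2) + (1/2)·log₂(1/2)]
  = 0.5000 + 0.5000
  = 1.0000 bits
H(U,V) = -[(3/8)·log₂(3/8) + (1/4)·log₂(1/4) + (1/8)·log₂(1/8) + (1/4)·log₂(1/4)]
  = 0.5306 + 0.5000 + 0.3750 + 0.5000
  = 1.9056 bits

I(U;V) = H(U) + H(V) - H(U,V)
  = 0.9544 + 1.0000 - 1.9056
  = 0.0488 bits

Distribution 2 (X, Y):
Marginal P(X) (row sums):
  P(X=0) = 11/12 + 0 = 11/12
  P(X=1) = 0 + 1/12 = 1/12
Marginal P(Y) (column sums):
  P(Y=0) = 11/12 + 0 = 11/12
  P(Y=1) = 0 + 1/12 = 1/12

H(X) = -[(11/12)·log₂(11/12) + (1/12)·log₂(1/12)]
  = 0.1151 + 0.2987
  = 0.4138 bits
H(Y) = -[(11/12)·log₂(11/12) + (1/12)·log₂(1/12)]
  = 0.1151 + 0.2987
  = 0.4138 bits
H(X,Y) = -[(11/12)·log₂(11/12) + (1/12)·log₂(1/12)]
  = 0.1151 + 0.2987
  = 0.4138 bits

I(X;Y) = H(X) + H(Y) - H(X,Y)
  = 0.4138 + 0.4138 - 0.4138
  = 0.4138 bits

I(X;Y) = 0.4138 bits > I(U;V) = 0.0488 bits, so (X, Y) has the higher mutual information (stronger dependence).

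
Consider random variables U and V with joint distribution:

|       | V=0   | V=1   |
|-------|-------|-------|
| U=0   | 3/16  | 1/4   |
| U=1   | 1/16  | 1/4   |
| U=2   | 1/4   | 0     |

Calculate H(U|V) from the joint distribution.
Marginal P(V) (column sums):
  P(V=0) = 3/16 + 1/16 + 1/4 = 1/2
  P(V=1) = 1/4 + 1/4 + 0 = 1/2

H(U|V) = -Σ P(U,V)·log₂ P(U|V), where P(U|V) = P(U,V) / P(V)
  (cells with P(U,V) = 0 contribute 0)
  (U=0,V=0): P(U|V) = (3/16)/(1/2) = 3/8;  -(3/16)·log₂(3/8) = 0.2653
  (U=0,V=1): P(U|V) = (1/4)/(1/2) = 1/2;  -(1/4)·log₂(1/2) = 0.2500
  (U=1,V=0): P(U|V) = (1/16)/(1/2) = 1/8;  -(1/16)·log₂(1/8) = 0.1875
  (U=1,V=1): P(U|V) = (1/4)/(1/2) = 1/2;  -(1/4)·log₂(1/2) = 0.2500
  (U=2,V=0): P(U|V) = (1/4)/(1/2) = 1/2;  -(1/4)·log₂(1/2) = 0.2500
H(U|V) = 0.2653 + 0.2500 + 0.1875 + 0.2500 + 0.2500
  = 1.2028 bits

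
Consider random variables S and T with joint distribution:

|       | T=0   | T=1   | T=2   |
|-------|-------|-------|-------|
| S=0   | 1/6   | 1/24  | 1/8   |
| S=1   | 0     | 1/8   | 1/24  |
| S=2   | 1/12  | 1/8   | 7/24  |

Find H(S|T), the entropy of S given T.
Marginal P(T) (column sums):
  P(T=0) = 1/6 + 0 + 1/12 = 1/4
  P(T=1) = 1/24 + 1/8 + 1/8 = 7/24
  P(T=2) = 1/8 + 1/24 + 7/24 = 11/24

H(S|T) = -Σ P(S,T)·log₂ P(S|T), where P(S|T) = P(S,T) / P(T)
  (cells with P(S,T) = 0 contribute 0)
  (S=0,T=0): P(S|T) = (1/6)/(1/4) = 2/3;  -(1/6)·log₂(2/3) = 0.0975
  (S=0,T=1): P(S|T) = (1/24)/(7/24) = 1/7;  -(1/24)·log₂(1/7) = 0.1170
  (S=0,T=2): P(S|T) = (1/8)/(11/24) = 3/11;  -(1/8)·log₂(3/11) = 0.2343
  (S=1,T=1): P(S|T) = (1/8)/(7/24) = 3/7;  -(1/8)·log₂(3/7) = 0.1528
  (S=1,T=2): P(S|T) = (1/24)/(11/24) = 1/11;  -(1/24)·log₂(1/11) = 0.1441
  (S=2,T=0): P(S|T) = (1/12)/(1/4) = 1/3;  -(1/12)·log₂(1/3) = 0.1321
  (S=2,T=1): P(S|T) = (1/8)/(7/24) = 3/7;  -(1/8)·log₂(3/7) = 0.1528
  (S=2,T=2): P(S|T) = (7/24)/(11/24) = 7/11;  -(7/24)·log₂(7/11) = 0.1902
H(S|T) = 0.0975 + 0.1170 + 0.2343 + 0.1528 + 0.1441 + 0.1321 + 0.1528 + 0.1902
  = 1.2208 bits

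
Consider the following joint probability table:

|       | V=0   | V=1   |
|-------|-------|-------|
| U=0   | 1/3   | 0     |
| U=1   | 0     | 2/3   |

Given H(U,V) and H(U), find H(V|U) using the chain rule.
From the chain rule: H(U,V) = H(U) + H(V|U)
Therefore: H(V|U) = H(U,V) - H(U)

H(U,V) = -[(1/3)·log₂(1/3) + (2/3)·log₂(2/3)]
  = 0.5283 + 0.3900
  = 0.9183 bits
Marginal P(U) (row sums):
  P(U=0) = 1/3 + 0 = 1/3
  P(U=1) = 0 + 2/3 = 2/3
H(U) = -[(1/3)·log₂(1/3) + (2/3)·log₂(2/3)]
  = 0.5283 + 0.3900
  = 0.9183 bits

H(V|U) = 0.9183 - 0.9183 = 0.0000 bits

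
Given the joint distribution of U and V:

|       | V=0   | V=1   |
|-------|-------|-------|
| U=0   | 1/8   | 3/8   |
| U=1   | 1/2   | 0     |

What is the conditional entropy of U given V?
Marginal P(V) (column sums):
  P(V=0) = 1/8 + 1/2 = 5/8
  P(V=1) = 3/8 + 0 = 3/8

H(U|V) = -Σ P(U,V)·log₂ P(U|V), where P(U|V) = P(U,V) / P(V)
  (cells with P(U,V) = 0 contribute 0)
  (U=0,V=0): P(U|V) = (1/8)/(5/8) = 1/5;  -(1/8)·log₂(1/5) = 0.2902
  (U=0,V=1): P(U|V) = (3/8)/(3/8) = 1;  -(3/8)·log₂(1) = 0.0000
  (U=1,V=0): P(U|V) = (1/2)/(5/8) = 4/5;  -(1/2)·log₂(4/5) = 0.1610
H(U|V) = 0.2902 + 0.0000 + 0.1610
  = 0.4512 bits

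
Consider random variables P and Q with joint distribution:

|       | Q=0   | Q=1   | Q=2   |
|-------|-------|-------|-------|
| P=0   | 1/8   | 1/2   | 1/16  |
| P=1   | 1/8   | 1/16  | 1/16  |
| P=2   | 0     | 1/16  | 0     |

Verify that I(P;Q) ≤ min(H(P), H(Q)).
Marginal P(P) (row sums):
  P(P=0) = 1/8 + 1/2 + 1/16 = 11/16
  P(P=1) = 1/8 + 1/16 + 1/16 = 1/4
  P(P=2) = 0 + 1/16 + 0 = 1/16
Marginal P(Q) (column sums):
  P(Q=0) = 1/8 + 1/8 + 0 = 1/4
  P(Q=1) = 1/2 + 1/16 + 1/16 = 5/8
  P(Q=2) = 1/16 + 1/16 + 0 = 1/8

H(P) = -[(11/16)·log₂(11/16) + (1/4)·log₂(1/4) + (1/16)·log₂(1/16)]
  = 0.3716 + 0.5000 + 0.2500
  = 1.1216 bits
H(Q) = -[(1/4)·log₂(1/4) + (5/8)·log₂(5/8) + (1/8)·log₂(1/8)]
  = 0.5000 + 0.4238 + 0.3750
  = 1.2988 bits
H(P,Q) = -[(1/8)·log₂(1/8) + (1/2)·log₂(1/2) + (1/16)·log₂(1/16) + (1/8)·log₂(1/8) + (1/16)·log₂(1/16) + (1/16)·log₂(1/16) + (1/16)·log₂(1/16)]
  = 0.3750 + 0.5000 + 0.2500 + 0.3750 + 0.2500 + 0.2500 + 0.2500
  = 2.2500 bits

I(P;Q) = H(P) + H(Q) - H(P,Q)
  = 1.1216 + 1.2988 - 2.2500
  = 0.1704 bits

min(H(P), H(Q)) = min(1.1216, 1.2988) = 1.1216 bits
Since 0.1704 ≤ 1.1216, the bound is satisfied ✓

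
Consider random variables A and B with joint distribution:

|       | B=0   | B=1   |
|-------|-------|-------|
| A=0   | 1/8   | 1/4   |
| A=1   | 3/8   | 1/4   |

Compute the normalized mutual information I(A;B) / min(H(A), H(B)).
Marginal P(A) (row sums):
  P(A=0) = 1/8 + 1/4 = 3/8
  P(A=1) = 3/8 + 1/4 = 5/8
Marginal P(B) (column sums):
  P(B=0) = 1/8 + 3/8 = 1/2
  P(B=1) = 1/4 + 1/4 = 1/2

H(A) = -[(3/8)·log₂(3/8) + (5/8)·log₂(5/8)]
  = 0.5306 + 0.4238
  = 0.9544 bits
H(B) = -[(1/2)·log₂(1/2) + (1/2)·log₂(1/2)]
  = 0.5000 + 0.5000
  = 1.0000 bits
H(A,B) = -[(1/8)·log₂(1/8) + (1/4)·log₂(1/4) + (3/8)·log₂(3/8) + (1/4)·log₂(1/4)]
  = 0.3750 + 0.5000 + 0.5306 + 0.5000
  = 1.9056 bits

I(A;B) = H(A) + H(B) - H(A,B)
  = 0.9544 + 1.0000 - 1.9056
  = 0.0488 bits

min(H(A), H(B)) = min(0.9544, 1.0000) = 0.9544 bits
Normalized MI = 0.0488 / 0.9544 = 0.0511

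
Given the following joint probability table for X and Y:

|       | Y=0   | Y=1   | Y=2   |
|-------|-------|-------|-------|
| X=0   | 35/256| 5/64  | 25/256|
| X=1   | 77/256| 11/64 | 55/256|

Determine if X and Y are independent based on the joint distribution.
Marginal P(X) (row sums):
  P(X=0) = 35/256 + 5/64 + 25/256 = 5/16
  P(X=1) = 77/256 + 11/64 + 55/256 = 11/16
Marginal P(Y) (column sums):
  P(Y=0) = 35/256 + 77/256 = 7/16
  P(Y=1) = 5/64 + 11/64 = 1/4
  P(Y=2) = 25/256 + 55/256 = 5/16

X and Y are independent iff P(X=i,Y=j) = P(X=i)·P(Y=j) for every cell.
  P(X=0)·P(Y=0) = 5/16 × 7/16 = 35/256 = P(X=0,Y=0) ✓
  P(X=0)·P(Y=1) = 5/16 × 1/4 = 5/64 = P(X=0,Y=1) ✓
  P(X=0)·P(Y=2) = 5/16 × 5/16 = 25/256 = P(X=0,Y=2) ✓
  P(X=1)·P(Y=0) = 11/16 × 7/16 = 77/256 = P(X=1,Y=0) ✓
  P(X=1)·P(Y=1) = 11/16 × 1/4 = 11/64 = P(X=1,Y=1) ✓
  P(X=1)·P(Y=2) = 11/16 × 5/16 = 55/256 = P(X=1,Y=2) ✓

Yes, X and Y are independent: every cell factors, so I(X;Y) = 0 bits.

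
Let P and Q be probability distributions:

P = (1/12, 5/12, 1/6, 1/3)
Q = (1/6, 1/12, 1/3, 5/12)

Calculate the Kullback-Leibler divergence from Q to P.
D(P||Q) = Σ P(i) log₂(P(i)/Q(i))
  i=0: (1/12) × log₂((1/12)/(1/6)) = (1/12) × log₂(1/2) = -0.0833
  i=1: (5/12) × log₂((5/12)/(1/12)) = (5/12) × log₂(5) = 0.9675
  i=2: (1/6) × log₂((1/6)/(1/3)) = (1/6) × log₂(1/2) = -0.1667
  i=3: (1/3) × log₂((1/3)/(5/12)) = (1/3) × log₂(4/5) = -0.1073
D(P||Q) = -0.0833 + 0.9675 - 0.1667 - 0.1073
  = 0.6102 bits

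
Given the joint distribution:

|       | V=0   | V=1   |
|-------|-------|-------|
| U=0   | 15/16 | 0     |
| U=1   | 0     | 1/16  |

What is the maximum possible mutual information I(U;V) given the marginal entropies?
The upper bound on mutual information is I(U;V) ≤ min(H(U), H(V)).

Marginal P(U) (row sums):
  P(U=0) = 15/16 + 0 = 15/16
  P(U=1) = 0 + 1/16 = 1/16
Marginal P(V) (column sums):
  P(V=0) = 15/16 + 0 = 15/16
  P(V=1) = 0 + 1/16 = 1/16

H(U) = -[(15/16)·log₂(15/16) + (1/16)·log₂(1/16)]
  = 0.0873 + 0.2500
  = 0.3373 bits
H(V) = -[(15/16)·log₂(15/16) + (1/16)·log₂(1/16)]
  = 0.0873 + 0.2500
  = 0.3373 bits

Maximum possible I(U;V) = min(0.3373, 0.3373) = 0.3373 bits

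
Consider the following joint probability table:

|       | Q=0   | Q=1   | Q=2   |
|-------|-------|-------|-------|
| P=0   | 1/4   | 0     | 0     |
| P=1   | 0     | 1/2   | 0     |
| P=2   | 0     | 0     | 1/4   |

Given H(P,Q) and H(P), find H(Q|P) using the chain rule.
From the chain rule: H(P,Q) = H(P) + H(Q|P)
Therefore: H(Q|P) = H(P,Q) - H(P)

H(P,Q) = -[(1/4)·log₂(1/4) + (1/2)·log₂(1/2) + (1/4)·log₂(1/4)]
  = 0.5000 + 0.5000 + 0.5000
  = 1.5000 bits
Marginal P(P) (row sums):
  P(P=0) = 1/4 + 0 + 0 = 1/4
  P(P=1) = 0 + 1/2 + 0 = 1/2
  P(P=2) = 0 + 0 + 1/4 = 1/4
H(P) = -[(1/4)·log₂(1/4) + (1/2)·log₂(1/2) + (1/4)·log₂(1/4)]
  = 0.5000 + 0.5000 + 0.5000
  = 1.5000 bits

H(Q|P) = 1.5000 - 1.5000 = 0.0000 bits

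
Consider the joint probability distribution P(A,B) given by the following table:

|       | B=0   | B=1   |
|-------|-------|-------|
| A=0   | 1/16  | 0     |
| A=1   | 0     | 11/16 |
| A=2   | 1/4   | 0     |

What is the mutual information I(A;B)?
Marginal P(A) (row sums):
  P(A=0) = 1/16 + 0 = 1/16
  P(A=1) = 0 + 11/16 = 11/16
  P(A=2) = 1/4 + 0 = 1/4
Marginal P(B) (column sums):
  P(B=0) = 1/16 + 0 + 1/4 = 5/16
  P(B=1) = 0 + 11/16 + 0 = 11/16

H(A) = -[(1/16)·log₂(1/16) + (11/16)·log₂(11/16) + (1/4)·log₂(1/4)]
  = 0.2500 + 0.3716 + 0.5000
  = 1.1216 bits
H(B) = -[(5/16)·log₂(5/16) + (11/16)·log₂(11/16)]
  = 0.5244 + 0.3716
  = 0.8960 bits
H(A,B) = -[(1/16)·log₂(1/16) + (11/16)·log₂(11/16) + (1/4)·log₂(1/4)]
  = 0.2500 + 0.3716 + 0.5000
  = 1.1216 bits

I(A;B) = H(A) + H(B) - H(A,B)
  = 1.1216 + 0.8960 - 1.1216
  = 0.8960 bits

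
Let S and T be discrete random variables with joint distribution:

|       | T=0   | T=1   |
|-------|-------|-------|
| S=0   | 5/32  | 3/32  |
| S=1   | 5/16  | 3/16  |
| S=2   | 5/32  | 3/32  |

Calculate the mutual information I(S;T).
Marginal P(S) (row sums):
  P(S=0) = 5/32 + 3/32 = 1/4
  P(S=1) = 5/16 + 3/16 = 1/2
  P(S=2) = 5/32 + 3/32 = 1/4
Marginal P(T) (column sums):
  P(T=0) = 5/32 + 5/16 + 5/32 = 5/8
  P(T=1) = 3/32 + 3/16 + 3/32 = 3/8

H(S) = -[(1/4)·log₂(1/4) + (1/2)·log₂(1/2) + (1/4)·log₂(1/4)]
  = 0.5000 + 0.5000 + 0.5000
  = 1.5000 bits
H(T) = -[(5/8)·log₂(5/8) + (3/8)·log₂(3/8)]
  = 0.4238 + 0.5306
  = 0.9544 bits
H(S,T) = -[(5/32)·log₂(5/32) + (3/32)·log₂(3/32) + (5/16)·log₂(5/16) + (3/16)·log₂(3/16) + (5/32)·log₂(5/32) + (3/32)·log₂(3/32)]
  = 0.4184 + 0.3202 + 0.5244 + 0.4528 + 0.4184 + 0.3202
  = 2.4544 bits

I(S;T) = H(S) + H(T) - H(S,T)
  = 1.5000 + 0.9544 - 2.4544
  = 0.0000 bits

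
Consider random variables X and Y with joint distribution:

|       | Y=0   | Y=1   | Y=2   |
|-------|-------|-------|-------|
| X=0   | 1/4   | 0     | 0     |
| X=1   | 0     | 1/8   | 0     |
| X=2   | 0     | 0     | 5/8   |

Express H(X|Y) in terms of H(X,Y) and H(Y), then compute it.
H(X|Y) = H(X,Y) - H(Y)

Marginal P(Y) (column sums):
  P(Y=0) = 1/4 + 0 + 0 = 1/4
  P(Y=1) = 0 + 1/8 + 0 = 1/8
  P(Y=2) = 0 + 0 + 5/8 = 5/8

H(X,Y) = -[(1/4)·log₂(1/4) + (1/8)·log₂(1/8) + (5/8)·log₂(5/8)]
  = 0.5000 + 0.3750 + 0.4238
  = 1.2988 bits
H(Y) = -[(1/4)·log₂(1/4) + (1/8)·log₂(1/8) + (5/8)·log₂(5/8)]
  = 0.5000 + 0.3750 + 0.4238
  = 1.2988 bits

H(X|Y) = 1.2988 - 1.2988 = 0.0000 bits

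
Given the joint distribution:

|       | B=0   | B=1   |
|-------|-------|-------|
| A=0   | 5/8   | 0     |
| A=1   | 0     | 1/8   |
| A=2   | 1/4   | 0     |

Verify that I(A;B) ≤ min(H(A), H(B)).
Marginal P(A) (row sums):
  P(A=0) = 5/8 + 0 = 5/8
  P(A=1) = 0 + 1/8 = 1/8
  P(A=2) = 1/4 + 0 = 1/4
Marginal P(B) (column sums):
  P(B=0) = 5/8 + 0 + 1/4 = 7/8
  P(B=1) = 0 + 1/8 + 0 = 1/8

H(A) = -[(5/8)·log₂(5/8) + (1/8)·log₂(1/8) + (1/4)·log₂(1/4)]
  = 0.4238 + 0.3750 + 0.5000
  = 1.2988 bits
H(B) = -[(7/8)·log₂(7/8) + (1/8)·log₂(1/8)]
  = 0.1686 + 0.3750
  = 0.5436 bits
H(A,B) = -[(5/8)·log₂(5/8) + (1/8)·log₂(1/8) + (1/4)·log₂(1/4)]
  = 0.4238 + 0.3750 + 0.5000
  = 1.2988 bits

I(A;B) = H(A) + H(B) - H(A,B)
  = 1.2988 + 0.5436 - 1.2988
  = 0.5436 bits

min(H(A), H(B)) = min(1.2988, 0.5436) = 0.5436 bits
Since 0.5436 ≤ 0.5436, the bound is satisfied ✓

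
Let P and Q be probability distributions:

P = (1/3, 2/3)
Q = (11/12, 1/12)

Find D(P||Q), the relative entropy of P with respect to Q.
D(P||Q) = Σ P(i) log₂(P(i)/Q(i))
  i=0: (1/3) × log₂((1/3)/(11/12)) = (1/3) × log₂(4/11) = -0.4865
  i=1: (2/3) × log₂((2/3)/(1/12)) = (2/3) × log₂(8) = 2.0000
D(P||Q) = -0.4865 + 2.0000
  = 1.5135 bits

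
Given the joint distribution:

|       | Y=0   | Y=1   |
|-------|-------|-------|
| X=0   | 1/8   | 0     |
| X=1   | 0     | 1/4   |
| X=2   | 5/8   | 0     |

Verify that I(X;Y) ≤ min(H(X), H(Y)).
Marginal P(X) (row sums):
  P(X=0) = 1/8 + 0 = 1/8
  P(X=1) = 0 + 1/4 = 1/4
  P(X=2) = 5/8 + 0 = 5/8
Marginal P(Y) (column sums):
  P(Y=0) = 1/8 + 0 + 5/8 = 3/4
  P(Y=1) = 0 + 1/4 + 0 = 1/4

H(X) = -[(1/8)·log₂(1/8) + (1/4)·log₂(1/4) + (5/8)·log₂(5/8)]
  = 0.3750 + 0.5000 + 0.4238
  = 1.2988 bits
H(Y) = -[(3/4)·log₂(3/4) + (1/4)·log₂(1/4)]
  = 0.3113 + 0.5000
  = 0.8113 bits
H(X,Y) = -[(1/8)·log₂(1/8) + (1/4)·log₂(1/4) + (5/8)·log₂(5/8)]
  = 0.3750 + 0.5000 + 0.4238
  = 1.2988 bits

I(X;Y) = H(X) + H(Y) - H(X,Y)
  = 1.2988 + 0.8113 - 1.2988
  = 0.8113 bits

min(H(X), H(Y)) = min(1.2988, 0.8113) = 0.8113 bits
Since 0.8113 ≤ 0.8113, the bound is satisfied ✓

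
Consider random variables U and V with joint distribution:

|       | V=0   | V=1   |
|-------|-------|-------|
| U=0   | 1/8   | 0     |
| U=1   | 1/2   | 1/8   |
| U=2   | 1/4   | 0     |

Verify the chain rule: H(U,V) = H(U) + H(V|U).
Left side:
H(U,V) = -[(1/8)·log₂(1/8) + (1/2)·log₂(1/2) + (1/8)·log₂(1/8) + (1/4)·log₂(1/4)]
  = 0.3750 + 0.5000 + 0.3750 + 0.5000
  = 1.7500 bits

Right side:
Marginal P(U) (row sums):
  P(U=0) = 1/8 + 0 = 1/8
  P(U=1) = 1/2 + 1/8 = 5/8
  P(U=2) = 1/4 + 0 = 1/4
H(U) = -[(1/8)·log₂(1/8) + (5/8)·log₂(5/8) + (1/4)·log₂(1/4)]
  = 0.3750 + 0.4238 + 0.5000
  = 1.2988 bits
H(V|U) = -Σ P(U,V)·log₂ P(V|U), where P(V|U) = P(U,V) / P(U)
  (cells with P(U,V) = 0 contribute 0)
  (U=0,V=0): P(V|U) = (1/8)/(1/8) = 1;  -(1/8)·log₂(1) = 0.0000
  (U=1,V=0): P(V|U) = (1/2)/(5/8) = 4/5;  -(1/2)·log₂(4/5) = 0.1610
  (U=1,V=1): P(V|U) = (1/8)/(5/8) = 1/5;  -(1/8)·log₂(1/5) = 0.2902
  (U=2,V=0): P(V|U) = (1/4)/(1/4) = 1;  -(1/4)·log₂(1) = 0.0000
H(V|U) = 0.0000 + 0.1610 + 0.2902 + 0.0000
  = 0.4512 bits
H(U) + H(V|U) = 1.2988 + 0.4512 = 1.7500 bits

Both sides equal 1.7500 bits, so the chain rule holds ✓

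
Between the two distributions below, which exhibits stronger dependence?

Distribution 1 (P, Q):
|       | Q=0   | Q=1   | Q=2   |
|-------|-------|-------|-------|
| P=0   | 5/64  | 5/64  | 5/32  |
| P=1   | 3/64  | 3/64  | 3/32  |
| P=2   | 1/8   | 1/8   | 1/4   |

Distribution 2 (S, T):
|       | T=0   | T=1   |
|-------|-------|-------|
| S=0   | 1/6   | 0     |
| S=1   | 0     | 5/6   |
Distribution 1 (P, Q):
Marginal P(P) (row sums):
  P(P=0) = 5/64 + 5/64 + 5/32 = 5/16
  P(P=1) = 3/64 + 3/64 + 3/32 = 3/16
  P(P=2) = 1/8 + 1/8 + 1/4 = 1/2
Marginal P(Q) (column sums):
  P(Q=0) = 5/64 + 3/64 + 1/8 = 1/4
  P(Q=1) = 5/64 + 3/64 + 1/8 = 1/4
  P(Q=2) = 5/32 + 3/32 + 1/4 = 1/2

H(P) = -[(5/16)·log₂(5/16) + (3/16)·log₂(3/16) + (1/2)·log₂(1/2)]
  = 0.5244 + 0.4528 + 0.5000
  = 1.4772 bits
H(Q) = -[(1/4)·log₂(1/4) + (1/4)·log₂(1/4) + (1/2)·log₂(1/2)]
  = 0.5000 + 0.5000 + 0.5000
  = 1.5000 bits
H(P,Q) = -[(5/64)·log₂(5/64) + (5/64)·log₂(5/64) + (5/32)·log₂(5/32) + (3/64)·log₂(3/64) + (3/64)·log₂(3/64) + (3/32)·log₂(3/32) + (1/8)·log₂(1/8) + (1/8)·log₂(1/8) + (1/4)·log₂(1/4)]
  = 0.2873 + 0.2873 + 0.4184 + 0.2070 + 0.2070 + 0.3202 + 0.3750 + 0.3750 + 0.5000
  = 2.9772 bits

I(P;Q) = H(P) + H(Q) - H(P,Q)
  = 1.4772 + 1.5000 - 2.9772
  = 0.0000 bits

Distribution 2 (S, T):
Marginal P(S) (row sums):
  P(S=0) = 1/6 + 0 = 1/6
  P(S=1) = 0 + 5/6 = 5/6
Marginal P(T) (column sums):
  P(T=0) = 1/6 + 0 = 1/6
  P(T=1) = 0 + 5/6 = 5/6

H(S) = -[(1/6)·log₂(1/6) + (5/6)·log₂(5/6)]
  = 0.4308 + 0.2192
  = 0.6500 bits
H(T) = -[(1/6)·log₂(1/6) + (5/6)·log₂(5/6)]
  = 0.4308 + 0.2192
  = 0.6500 bits
H(S,T) = -[(1/6)·log₂(1/6) + (5/6)·log₂(5/6)]
  = 0.4308 + 0.2192
  = 0.6500 bits

I(S;T) = H(S) + H(T) - H(S,T)
  = 0.6500 + 0.6500 - 0.6500
  = 0.6500 bits

I(S;T) = 0.6500 bits > I(P;Q) = 0.0000 bits, so (S, T) has the higher mutual information (stronger dependence).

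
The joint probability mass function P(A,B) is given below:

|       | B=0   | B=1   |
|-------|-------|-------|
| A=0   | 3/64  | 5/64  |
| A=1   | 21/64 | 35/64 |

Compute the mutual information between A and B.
Marginal P(A) (row sums):
  P(A=0) = 3/64 + 5/64 = 1/8
  P(A=1) = 21/64 + 35/64 = 7/8
Marginal P(B) (column sums):
  P(B=0) = 3/64 + 21/64 = 3/8
  P(B=1) = 5/64 + 35/64 = 5/8

H(A) = -[(1/8)·log₂(1/8) + (7/8)·log₂(7/8)]
  = 0.3750 + 0.1686
  = 0.5436 bits
H(B) = -[(3/8)·log₂(3/8) + (5/8)·log₂(5/8)]
  = 0.5306 + 0.4238
  = 0.9544 bits
H(A,B) = -[(3/64)·log₂(3/64) + (5/64)·log₂(5/64) + (21/64)·log₂(21/64) + (35/64)·log₂(35/64)]
  = 0.2070 + 0.2873 + 0.5275 + 0.4762
  = 1.4980 bits

I(A;B) = H(A) + H(B) - H(A,B)
  = 0.5436 + 0.9544 - 1.4980
  = 0.0000 bits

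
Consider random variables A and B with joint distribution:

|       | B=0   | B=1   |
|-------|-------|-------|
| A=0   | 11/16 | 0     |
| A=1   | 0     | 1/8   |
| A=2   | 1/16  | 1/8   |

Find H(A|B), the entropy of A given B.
Marginal P(B) (column sums):
  P(B=0) = 11/16 + 0 + 1/16 = 3/4
  P(B=1) = 0 + 1/8 + 1/8 = 1/4

H(A|B) = -Σ P(A,B)·log₂ P(A|B), where P(A|B) = P(A,B) / P(B)
  (cells with P(A,B) = 0 contribute 0)
  (A=0,B=0): P(A|B) = (11/16)/(3/4) = 11/12;  -(11/16)·log₂(11/12) = 0.0863
  (A=1,B=1): P(A|B) = (1/8)/(1/4) = 1/2;  -(1/8)·log₂(1/2) = 0.1250
  (A=2,B=0): P(A|B) = (1/16)/(3/4) = 1/12;  -(1/16)·log₂(1/12) = 0.2241
  (A=2,B=1): P(A|B) = (1/8)/(1/4) = 1/2;  -(1/8)·log₂(1/2) = 0.1250
H(A|B) = 0.0863 + 0.1250 + 0.2241 + 0.1250
  = 0.5604 bits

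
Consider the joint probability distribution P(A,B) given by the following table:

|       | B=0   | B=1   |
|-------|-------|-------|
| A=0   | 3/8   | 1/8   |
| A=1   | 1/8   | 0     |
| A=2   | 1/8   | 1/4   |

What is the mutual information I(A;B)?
Marginal P(A) (row sums):
  P(A=0) = 3/8 + 1/8 = 1/2
  P(A=1) = 1/8 + 0 = 1/8
  P(A=2) = 1/8 + 1/4 = 3/8
Marginal P(B) (column sums):
  P(B=0) = 3/8 + 1/8 + 1/8 = 5/8
  P(B=1) = 1/8 + 0 + 1/4 = 3/8

H(A) = -[(1/2)·log₂(1/2) + (1/8)·log₂(1/8) + (3/8)·log₂(3/8)]
  = 0.5000 + 0.3750 + 0.5306
  = 1.4056 bits
H(B) = -[(5/8)·log₂(5/8) + (3/8)·log₂(3/8)]
  = 0.4238 + 0.5306
  = 0.9544 bits
H(A,B) = -[(3/8)·log₂(3/8) + (1/8)·log₂(1/8) + (1/8)·log₂(1/8) + (1/8)·log₂(1/8) + (1/4)·log₂(1/4)]
  = 0.5306 + 0.3750 + 0.3750 + 0.3750 + 0.5000
  = 2.1556 bits

I(A;B) = H(A) + H(B) - H(A,B)
  = 1.4056 + 0.9544 - 2.1556
  = 0.2044 bits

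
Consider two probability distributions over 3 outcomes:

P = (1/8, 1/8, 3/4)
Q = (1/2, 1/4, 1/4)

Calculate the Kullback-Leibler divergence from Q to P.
D(P||Q) = Σ P(i) log₂(P(i)/Q(i))
  i=0: (1/8) × log₂((1/8)/(1/2)) = (1/8) × log₂(1/4) = -0.2500
  i=1: (1/8) × log₂((1/8)/(1/4)) = (1/8) × log₂(1/2) = -0.1250
  i=2: (3/4) × log₂((3/4)/(1/4)) = (3/4) × log₂(3) = 1.1887
D(P||Q) = -0.2500 - 0.1250 + 1.1887
  = 0.8137 bits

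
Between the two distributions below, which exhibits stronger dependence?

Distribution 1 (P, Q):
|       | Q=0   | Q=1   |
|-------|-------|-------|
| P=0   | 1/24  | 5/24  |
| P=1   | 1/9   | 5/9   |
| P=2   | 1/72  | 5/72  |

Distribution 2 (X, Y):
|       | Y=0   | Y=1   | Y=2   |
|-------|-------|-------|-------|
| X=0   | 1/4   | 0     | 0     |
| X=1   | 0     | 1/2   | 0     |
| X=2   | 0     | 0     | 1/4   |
Distribution 1 (P, Q):
Marginal P(P) (row sums):
  P(P=0) = 1/24 + 5/24 = 1/4
  P(P=1) = 1/9 + 5/9 = 2/3
  P(P=2) = 1/72 + 5/72 = 1/12
Marginal P(Q) (column sums):
  P(Q=0) = 1/24 + 1/9 + 1/72 = 1/6
  P(Q=1) = 5/24 + 5/9 + 5/72 = 5/6

H(P) = -[(1/4)·log₂(1/4) + (2/3)·log₂(2/3) + (1/12)·log₂(1/12)]
  = 0.5000 + 0.3900 + 0.2987
  = 1.1887 bits
H(Q) = -[(1/6)·log₂(1/6) + (5/6)·log₂(5/6)]
  = 0.4308 + 0.2192
  = 0.6500 bits
H(P,Q) = -[(1/24)·log₂(1/24) + (5/24)·log₂(5/24) + (1/9)·log₂(1/9) + (5/9)·log₂(5/9) + (1/72)·log₂(1/72) + (5/72)·log₂(5/72)]
  = 0.1910 + 0.4715 + 0.3522 + 0.4711 + 0.0857 + 0.2672
  = 1.8387 bits

I(P;Q) = H(P) + H(Q) - H(P,Q)
  = 1.1887 + 0.6500 - 1.8387
  = 0.0000 bits

Distribution 2 (X, Y):
Marginal P(X) (row sums):
  P(X=0) = 1/4 + 0 + 0 = 1/4
  P(X=1) = 0 + 1/2 + 0 = 1/2
  P(X=2) = 0 + 0 + 1/4 = 1/4
Marginal P(Y) (column sums):
  P(Y=0) = 1/4 + 0 + 0 = 1/4
  P(Y=1) = 0 + 1/2 + 0 = 1/2
  P(Y=2) = 0 + 0 + 1/4 = 1/4

H(X) = -[(1/4)·log₂(1/4) + (1/2)·log₂(1/2) + (1/4)·log₂(1/4)]
  = 0.5000 + 0.5000 + 0.5000
  = 1.5000 bits
H(Y) = -[(1/4)·log₂(1/4) + (1/2)·log₂(1/2) + (1/4)·log₂(1/4)]
  = 0.5000 + 0.5000 + 0.5000
  = 1.5000 bits
H(X,Y) = -[(1/4)·log₂(1/4) + (1/2)·log₂(1/2) + (1/4)·log₂(1/4)]
  = 0.5000 + 0.5000 + 0.5000
  = 1.5000 bits

I(X;Y) = H(X) + H(Y) - H(X,Y)
  = 1.5000 + 1.5000 - 1.5000
  = 1.5000 bits

I(X;Y) = 1.5000 bits > I(P;Q) = 0.0000 bits, so (X, Y) has the higher mutual information (stronger dependence).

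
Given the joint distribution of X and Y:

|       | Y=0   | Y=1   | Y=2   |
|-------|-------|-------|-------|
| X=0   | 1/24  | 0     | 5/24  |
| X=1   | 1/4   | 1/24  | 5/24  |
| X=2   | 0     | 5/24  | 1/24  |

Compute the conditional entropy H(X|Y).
Marginal P(Y) (column sums):
  P(Y=0) = 1/24 + 1/4 + 0 = 7/24
  P(Y=1) = 0 + 1/24 + 5/24 = 1/4
  P(Y=2) = 5/24 + 5/24 + 1/24 = 11/24

H(X|Y) = -Σ P(X,Y)·log₂ P(X|Y), where P(X|Y) = P(X,Y) / P(Y)
  (cells with P(X,Y) = 0 contribute 0)
  (X=0,Y=0): P(X|Y) = (1/24)/(7/24) = 1/7;  -(1/24)·log₂(1/7) = 0.1170
  (X=0,Y=2): P(X|Y) = (5/24)/(11/24) = 5/11;  -(5/24)·log₂(5/11) = 0.2370
  (X=1,Y=0): P(X|Y) = (1/4)/(7/24) = 6/7;  -(1/4)·log₂(6/7) = 0.0556
  (X=1,Y=1): P(X|Y) = (1/24)/(1/4) = 1/6;  -(1/24)·log₂(1/6) = 0.1077
  (X=1,Y=2): P(X|Y) = (5/24)/(11/24) = 5/11;  -(5/24)·log₂(5/11) = 0.2370
  (X=2,Y=1): P(X|Y) = (5/24)/(1/4) = 5/6;  -(5/24)·log₂(5/6) = 0.0548
  (X=2,Y=2): P(X|Y) = (1/24)/(11/24) = 1/11;  -(1/24)·log₂(1/11) = 0.1441
H(X|Y) = 0.1170 + 0.2370 + 0.0556 + 0.1077 + 0.2370 + 0.0548 + 0.1441
  = 0.9532 bits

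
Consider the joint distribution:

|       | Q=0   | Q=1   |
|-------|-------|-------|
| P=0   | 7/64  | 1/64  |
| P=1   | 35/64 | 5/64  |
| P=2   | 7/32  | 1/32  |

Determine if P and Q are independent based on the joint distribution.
Marginal P(P) (row sums):
  P(P=0) = 7/64 + 1/64 = 1/8
  P(P=1) = 35/64 + 5/64 = 5/8
  P(P=2) = 7/32 + 1/32 = 1/4
Marginal P(Q) (column sums):
  P(Q=0) = 7/64 + 35/64 + 7/32 = 7/8
  P(Q=1) = 1/64 + 5/64 + 1/32 = 1/8

P and Q are independent iff P(P=i,Q=j) = P(P=i)·P(Q=j) for every cell.
  P(P=0)·P(Q=0) = 1/8 × 7/8 = 7/64 = P(P=0,Q=0) ✓
  P(P=0)·P(Q=1) = 1/8 × 1/8 = 1/64 = P(P=0,Q=1) ✓
  P(P=1)·P(Q=0) = 5/8 × 7/8 = 35/64 = P(P=1,Q=0) ✓
  P(P=1)·P(Q=1) = 5/8 × 1/8 = 5/64 = P(P=1,Q=1) ✓
  P(P=2)·P(Q=0) = 1/4 × 7/8 = 7/32 = P(P=2,Q=0) ✓
  P(P=2)·P(Q=1) = 1/4 × 1/8 = 1/32 = P(P=2,Q=1) ✓

Yes, P and Q are independent: every cell factors, so I(P;Q) = 0 bits.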